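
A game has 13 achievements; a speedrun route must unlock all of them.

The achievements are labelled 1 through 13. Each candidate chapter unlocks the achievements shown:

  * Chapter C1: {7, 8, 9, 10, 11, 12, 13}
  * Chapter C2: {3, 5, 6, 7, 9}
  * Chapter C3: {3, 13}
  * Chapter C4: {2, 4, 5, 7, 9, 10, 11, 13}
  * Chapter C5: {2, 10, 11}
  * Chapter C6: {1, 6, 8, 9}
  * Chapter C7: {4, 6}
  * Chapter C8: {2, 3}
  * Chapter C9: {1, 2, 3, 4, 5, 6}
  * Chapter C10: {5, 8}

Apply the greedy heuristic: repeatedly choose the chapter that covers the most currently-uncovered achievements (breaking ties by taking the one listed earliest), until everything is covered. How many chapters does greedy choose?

Greedy: pick C4 (covers 8 new) → pick C6 (covers 3 new) → pick C1 (covers 1 new) → pick C2 (covers 1 new). Total picks: 4.
(The true minimum cover uses only 2 chapters, so greedy is not optimal here.)

4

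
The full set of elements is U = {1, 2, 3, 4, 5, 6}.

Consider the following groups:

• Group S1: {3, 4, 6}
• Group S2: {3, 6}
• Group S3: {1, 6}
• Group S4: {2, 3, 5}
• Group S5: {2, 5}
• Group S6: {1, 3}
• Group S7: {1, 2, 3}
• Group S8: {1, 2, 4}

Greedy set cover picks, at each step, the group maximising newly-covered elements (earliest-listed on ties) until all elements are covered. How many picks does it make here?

Greedy: pick S1 (covers 3 new) → pick S4 (covers 2 new) → pick S3 (covers 1 new). Total picks: 3.

3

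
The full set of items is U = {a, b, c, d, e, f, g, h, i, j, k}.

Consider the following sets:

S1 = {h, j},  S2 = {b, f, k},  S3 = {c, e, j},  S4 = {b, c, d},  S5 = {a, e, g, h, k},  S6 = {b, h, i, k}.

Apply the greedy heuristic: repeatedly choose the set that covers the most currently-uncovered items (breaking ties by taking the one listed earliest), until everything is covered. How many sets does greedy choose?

5

Greedy: pick S5 (covers 5 new) → pick S4 (covers 3 new) → pick S1 (covers 1 new) → pick S2 (covers 1 new) → pick S6 (covers 1 new). Total picks: 5.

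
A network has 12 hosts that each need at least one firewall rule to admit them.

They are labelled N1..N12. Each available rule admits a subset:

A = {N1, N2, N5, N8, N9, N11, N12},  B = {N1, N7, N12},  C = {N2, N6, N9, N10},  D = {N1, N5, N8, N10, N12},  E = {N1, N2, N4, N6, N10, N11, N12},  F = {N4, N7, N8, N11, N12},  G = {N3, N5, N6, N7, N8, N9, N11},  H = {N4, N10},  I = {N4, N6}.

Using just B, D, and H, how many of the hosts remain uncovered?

5

Union of B, D, H = {N1, N4, N5, N7, N8, N10, N12}.
Not covered: N2, N3, N6, N9, N11 — 5 hosts.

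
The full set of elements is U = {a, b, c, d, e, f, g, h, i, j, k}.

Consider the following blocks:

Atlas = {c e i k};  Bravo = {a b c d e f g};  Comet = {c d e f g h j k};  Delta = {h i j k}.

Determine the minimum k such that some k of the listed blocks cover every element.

2

Bravo and Delta together: Bravo ∪ Delta = {a, b, c, d, e, f, g, h, i, j, k} — every element is covered.
No single block has all 11 elements (the largest, Comet, has 8), so 2 is optimal.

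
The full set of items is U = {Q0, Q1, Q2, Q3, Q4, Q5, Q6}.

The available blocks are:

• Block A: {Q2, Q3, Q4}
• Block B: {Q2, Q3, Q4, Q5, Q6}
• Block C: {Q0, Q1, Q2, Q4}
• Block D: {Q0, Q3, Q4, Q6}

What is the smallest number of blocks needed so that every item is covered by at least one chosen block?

2

Take {B, C}. Their union is {Q0, Q1, Q2, Q3, Q4, Q5, Q6}, which is all 7 items.
No single block has all 7 items (the largest, B, has 5), so 2 is optimal.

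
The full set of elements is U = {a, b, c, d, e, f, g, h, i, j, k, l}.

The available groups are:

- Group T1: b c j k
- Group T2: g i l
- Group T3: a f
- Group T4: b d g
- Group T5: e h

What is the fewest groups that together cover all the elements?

5

Take {T1, T2, T3, T4, T5}. Their union is {a, b, c, d, e, f, g, h, i, j, k, l}, which is all 12 elements.
No 4 of the 5 groups cover everything (all 5 combinations miss at least one element), so 5 is optimal.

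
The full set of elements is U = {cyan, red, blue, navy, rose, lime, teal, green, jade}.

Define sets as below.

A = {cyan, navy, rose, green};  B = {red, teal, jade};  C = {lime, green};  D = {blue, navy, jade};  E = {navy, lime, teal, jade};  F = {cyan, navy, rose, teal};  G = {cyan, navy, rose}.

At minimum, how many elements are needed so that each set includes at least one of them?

3

H = {navy, lime, jade} meets every set (each contains at least one member of H), and |H| = 3.
The sets B, C, G are pairwise disjoint, so any hitting set needs a separate element for each — at least 3. Hence 3 is optimal.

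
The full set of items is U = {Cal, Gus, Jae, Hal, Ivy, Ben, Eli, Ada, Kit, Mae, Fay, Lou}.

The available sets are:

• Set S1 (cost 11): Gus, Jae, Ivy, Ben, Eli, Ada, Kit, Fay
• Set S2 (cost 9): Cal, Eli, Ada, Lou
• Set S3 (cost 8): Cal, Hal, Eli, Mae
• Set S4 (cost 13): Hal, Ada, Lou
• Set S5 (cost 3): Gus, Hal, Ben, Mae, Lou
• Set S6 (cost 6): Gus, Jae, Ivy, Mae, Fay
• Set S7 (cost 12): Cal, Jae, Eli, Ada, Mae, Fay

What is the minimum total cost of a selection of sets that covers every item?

S1, S3, S5 together cover every item (S1 ∪ S3 ∪ S5 = {Cal, Gus, Jae, Hal, Ivy, Ben, Eli, Ada, Kit, Mae, Fay, Lou}); total cost 11 + 8 + 3 = 22.
No covering selection has total cost below 22.

22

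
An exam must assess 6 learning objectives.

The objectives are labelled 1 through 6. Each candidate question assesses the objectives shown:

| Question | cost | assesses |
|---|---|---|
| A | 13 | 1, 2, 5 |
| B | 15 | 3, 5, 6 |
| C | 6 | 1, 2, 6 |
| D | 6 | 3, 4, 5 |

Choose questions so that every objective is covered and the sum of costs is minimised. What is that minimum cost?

C, D together cover every objective (C ∪ D = {1, 2, 3, 4, 5, 6}); total cost 6 + 6 = 12.
No covering selection has total cost below 12.

12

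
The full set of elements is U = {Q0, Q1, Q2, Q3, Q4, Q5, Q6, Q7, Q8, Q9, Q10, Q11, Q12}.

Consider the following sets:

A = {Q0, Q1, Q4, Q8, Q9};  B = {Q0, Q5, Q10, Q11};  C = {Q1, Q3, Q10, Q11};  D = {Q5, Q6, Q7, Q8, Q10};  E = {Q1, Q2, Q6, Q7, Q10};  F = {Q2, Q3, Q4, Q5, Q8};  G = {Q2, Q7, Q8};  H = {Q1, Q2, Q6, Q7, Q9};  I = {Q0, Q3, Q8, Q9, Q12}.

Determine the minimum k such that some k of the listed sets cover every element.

4

C, D, F, and I cover everything between them: the union {Q0, Q1, Q2, Q3, Q4, Q5, Q6, Q7, Q8, Q9, Q10, Q11, Q12} is all of U.
No 3 of the 9 sets cover everything (all 84 combinations miss at least one element), so 4 is optimal.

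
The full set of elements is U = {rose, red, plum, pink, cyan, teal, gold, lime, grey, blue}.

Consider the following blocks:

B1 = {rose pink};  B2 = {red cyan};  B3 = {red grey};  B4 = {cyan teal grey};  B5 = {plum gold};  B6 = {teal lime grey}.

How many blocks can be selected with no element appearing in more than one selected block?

4

B1, B2, B5, B6 are pairwise disjoint (B1={rose,pink}; B2={red,cyan}; B5={plum,gold}; B6={teal,lime,grey}).
Every remaining block overlaps one of these, and no 5 of the listed blocks are pairwise disjoint, so 4 is the maximum.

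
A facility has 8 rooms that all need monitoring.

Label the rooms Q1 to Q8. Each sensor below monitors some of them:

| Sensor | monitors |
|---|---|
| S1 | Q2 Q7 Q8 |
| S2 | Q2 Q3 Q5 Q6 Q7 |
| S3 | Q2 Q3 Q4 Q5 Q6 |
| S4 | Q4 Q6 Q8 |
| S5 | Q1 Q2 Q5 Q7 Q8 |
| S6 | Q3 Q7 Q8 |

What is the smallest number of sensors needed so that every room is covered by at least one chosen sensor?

S3 and S5 together: S3 ∪ S5 = {Q1, Q2, Q3, Q4, Q5, Q6, Q7, Q8} — every room is covered.
No single sensor has all 8 rooms (the largest, S2, has 5), so 2 is optimal.

2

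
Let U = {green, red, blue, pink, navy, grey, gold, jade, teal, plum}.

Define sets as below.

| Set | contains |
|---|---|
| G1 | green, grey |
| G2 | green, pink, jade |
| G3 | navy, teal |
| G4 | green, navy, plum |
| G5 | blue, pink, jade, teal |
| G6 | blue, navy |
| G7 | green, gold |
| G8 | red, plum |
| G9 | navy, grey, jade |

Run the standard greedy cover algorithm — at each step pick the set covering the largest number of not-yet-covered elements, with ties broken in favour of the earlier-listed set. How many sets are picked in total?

5

Greedy: pick G5 (covers 4 new) → pick G4 (covers 3 new) → pick G1 (covers 1 new) → pick G7 (covers 1 new) → pick G8 (covers 1 new). Total picks: 5.
(The true minimum cover uses only 4 sets, so greedy is not optimal here.)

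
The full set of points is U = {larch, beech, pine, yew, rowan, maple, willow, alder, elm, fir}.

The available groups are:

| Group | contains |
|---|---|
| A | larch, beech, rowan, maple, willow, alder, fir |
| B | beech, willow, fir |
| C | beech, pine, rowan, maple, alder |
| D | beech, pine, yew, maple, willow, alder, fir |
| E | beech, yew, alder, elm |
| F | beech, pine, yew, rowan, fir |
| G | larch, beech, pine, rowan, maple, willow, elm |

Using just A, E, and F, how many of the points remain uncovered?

0

Union of A, E, F = {larch, beech, pine, yew, rowan, maple, willow, alder, elm, fir} — that's every point, so 0 are uncovered.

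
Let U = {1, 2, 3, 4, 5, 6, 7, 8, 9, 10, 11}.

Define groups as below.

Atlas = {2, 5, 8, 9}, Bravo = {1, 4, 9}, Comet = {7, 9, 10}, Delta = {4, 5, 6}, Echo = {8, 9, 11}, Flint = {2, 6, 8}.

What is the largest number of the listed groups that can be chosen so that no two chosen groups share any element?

Comet, Flint are pairwise disjoint (Comet={7,9,10}; Flint={2,6,8}).
Every remaining group overlaps one of these, and no 3 of the listed groups are pairwise disjoint, so 2 is the maximum.

2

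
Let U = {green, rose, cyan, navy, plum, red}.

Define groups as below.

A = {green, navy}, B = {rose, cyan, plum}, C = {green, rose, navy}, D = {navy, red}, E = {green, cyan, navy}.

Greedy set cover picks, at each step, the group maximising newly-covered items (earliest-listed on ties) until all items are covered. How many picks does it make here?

3

Greedy: pick B (covers 3 new) → pick A (covers 2 new) → pick D (covers 1 new). Total picks: 3.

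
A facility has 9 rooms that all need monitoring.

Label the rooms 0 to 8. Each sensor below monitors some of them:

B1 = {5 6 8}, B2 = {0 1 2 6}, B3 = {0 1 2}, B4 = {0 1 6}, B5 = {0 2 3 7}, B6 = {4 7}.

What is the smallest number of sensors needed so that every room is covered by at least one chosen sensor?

Take {B1, B4, B5, B6}. Their union is {0, 1, 2, 3, 4, 5, 6, 7, 8}, which is all 9 rooms.
No 3 of the 6 sensors cover everything (all 20 combinations miss at least one room), so 4 is optimal.

4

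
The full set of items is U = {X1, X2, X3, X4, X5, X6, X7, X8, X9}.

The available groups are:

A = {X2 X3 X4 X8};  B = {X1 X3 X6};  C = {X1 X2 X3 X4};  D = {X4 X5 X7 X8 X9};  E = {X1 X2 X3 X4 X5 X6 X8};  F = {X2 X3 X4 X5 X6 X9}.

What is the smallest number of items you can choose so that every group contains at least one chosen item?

H = {X4, X6} meets every group (each contains at least one member of H), and |H| = 2.
The groups B, D are pairwise disjoint, so any hitting set needs a separate item for each — at least 2. Hence 2 is optimal.

2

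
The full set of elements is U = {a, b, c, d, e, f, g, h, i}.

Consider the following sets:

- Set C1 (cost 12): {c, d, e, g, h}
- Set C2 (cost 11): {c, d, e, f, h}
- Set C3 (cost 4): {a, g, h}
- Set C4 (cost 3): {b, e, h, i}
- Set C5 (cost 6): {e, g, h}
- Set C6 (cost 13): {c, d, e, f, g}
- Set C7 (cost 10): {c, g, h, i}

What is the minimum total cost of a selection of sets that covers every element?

18

C2, C3, C4 together cover every element (C2 ∪ C3 ∪ C4 = {a, b, c, d, e, f, g, h, i}); total cost 11 + 4 + 3 = 18.
No covering selection has total cost below 18.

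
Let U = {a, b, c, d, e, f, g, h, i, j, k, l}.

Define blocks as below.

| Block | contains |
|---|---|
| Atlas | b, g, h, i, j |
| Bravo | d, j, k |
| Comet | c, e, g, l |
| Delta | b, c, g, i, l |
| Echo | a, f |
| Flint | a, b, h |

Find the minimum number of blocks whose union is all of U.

Atlas and Bravo and Comet and Echo together: Atlas ∪ Bravo ∪ Comet ∪ Echo = {a, b, c, d, e, f, g, h, i, j, k, l} — every element is covered.
No 3 of the 6 blocks cover everything (all 20 combinations miss at least one element), so 4 is optimal.

4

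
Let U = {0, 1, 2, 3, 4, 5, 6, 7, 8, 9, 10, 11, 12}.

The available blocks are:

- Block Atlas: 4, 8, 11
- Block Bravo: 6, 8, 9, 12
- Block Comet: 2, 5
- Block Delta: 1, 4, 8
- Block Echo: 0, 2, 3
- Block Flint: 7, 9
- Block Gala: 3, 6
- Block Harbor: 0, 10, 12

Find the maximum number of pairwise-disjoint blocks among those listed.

5

Atlas, Comet, Flint, Gala, Harbor are pairwise disjoint (Atlas={4,8,11}; Comet={2,5}; Flint={7,9}; Gala={3,6}; Harbor={0,10,12}).
Every remaining block overlaps one of these, and no 6 of the listed blocks are pairwise disjoint, so 5 is the maximum.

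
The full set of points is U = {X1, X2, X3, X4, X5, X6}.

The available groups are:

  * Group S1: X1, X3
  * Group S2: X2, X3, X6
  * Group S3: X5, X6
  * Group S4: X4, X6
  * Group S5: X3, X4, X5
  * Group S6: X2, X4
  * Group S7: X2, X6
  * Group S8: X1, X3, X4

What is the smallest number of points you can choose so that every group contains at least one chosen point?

Take H = {X2, X3, X6}. Each listed group contains at least one of these, so H is a hitting set of size 3.
The groups S1, S3, S6 are pairwise disjoint, so any hitting set needs a separate point for each — at least 3. Hence 3 is optimal.

3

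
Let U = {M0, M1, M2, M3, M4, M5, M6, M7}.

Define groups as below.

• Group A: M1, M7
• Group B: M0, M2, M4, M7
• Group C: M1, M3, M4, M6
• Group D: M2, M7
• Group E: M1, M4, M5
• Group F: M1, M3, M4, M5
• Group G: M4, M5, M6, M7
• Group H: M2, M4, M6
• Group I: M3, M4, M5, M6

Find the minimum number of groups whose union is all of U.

3

B, E, and I cover everything between them: the union {M0, M1, M2, M3, M4, M5, M6, M7} is all of U.
Only B contains M0, so B is forced; the remaining 4 points need at least 2 more groups (each remaining group adds at most 3) — so at least 3 groups are needed, and 3 is optimal.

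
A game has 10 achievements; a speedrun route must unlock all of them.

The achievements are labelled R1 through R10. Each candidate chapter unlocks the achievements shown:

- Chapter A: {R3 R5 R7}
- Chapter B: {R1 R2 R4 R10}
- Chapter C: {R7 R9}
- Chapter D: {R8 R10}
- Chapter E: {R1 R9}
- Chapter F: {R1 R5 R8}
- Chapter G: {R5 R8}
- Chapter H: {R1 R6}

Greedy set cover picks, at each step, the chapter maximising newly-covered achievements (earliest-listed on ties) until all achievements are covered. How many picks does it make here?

Greedy: pick B (covers 4 new) → pick A (covers 3 new) → pick C (covers 1 new) → pick D (covers 1 new) → pick H (covers 1 new). Total picks: 5.

5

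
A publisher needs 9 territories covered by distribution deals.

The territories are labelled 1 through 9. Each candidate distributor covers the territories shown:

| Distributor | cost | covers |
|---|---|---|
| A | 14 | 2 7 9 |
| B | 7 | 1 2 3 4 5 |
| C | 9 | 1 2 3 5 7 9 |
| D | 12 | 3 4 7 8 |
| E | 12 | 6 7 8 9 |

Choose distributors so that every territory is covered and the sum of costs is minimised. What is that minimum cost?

B, E together cover every territory (B ∪ E = {1, 2, 3, 4, 5, 6, 7, 8, 9}); total cost 7 + 12 = 19.
No covering selection has total cost below 19.

19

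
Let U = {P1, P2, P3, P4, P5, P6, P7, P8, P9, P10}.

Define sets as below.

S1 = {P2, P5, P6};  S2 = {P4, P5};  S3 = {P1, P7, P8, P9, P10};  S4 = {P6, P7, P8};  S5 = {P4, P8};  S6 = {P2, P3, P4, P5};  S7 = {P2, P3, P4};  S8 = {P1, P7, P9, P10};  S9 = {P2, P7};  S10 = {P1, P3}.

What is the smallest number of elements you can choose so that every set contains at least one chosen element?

4

H = {P1, P2, P4, P8} meets every set (each contains at least one member of H), and |H| = 4.
No choice of 3 elements meets every set, so 4 is the minimum.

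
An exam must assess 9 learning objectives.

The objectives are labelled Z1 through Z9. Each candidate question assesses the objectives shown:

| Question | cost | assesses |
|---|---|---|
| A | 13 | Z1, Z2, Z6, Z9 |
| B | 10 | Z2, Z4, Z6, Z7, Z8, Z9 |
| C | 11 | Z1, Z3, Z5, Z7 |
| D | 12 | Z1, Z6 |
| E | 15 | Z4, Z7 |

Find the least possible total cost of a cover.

21

B, C together cover every objective (B ∪ C = {Z1, Z2, Z3, Z4, Z5, Z6, Z7, Z8, Z9}); total cost 10 + 11 = 21.
No covering selection has total cost below 21.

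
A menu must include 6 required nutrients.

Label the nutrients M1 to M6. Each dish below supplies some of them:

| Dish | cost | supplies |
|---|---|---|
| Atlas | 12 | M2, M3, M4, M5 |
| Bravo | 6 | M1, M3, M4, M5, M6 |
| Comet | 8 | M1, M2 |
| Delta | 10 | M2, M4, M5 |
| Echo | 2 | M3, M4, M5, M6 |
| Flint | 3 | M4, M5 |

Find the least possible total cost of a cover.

10

Comet, Echo together cover every nutrient (Comet ∪ Echo = {M1, M2, M3, M4, M5, M6}); total cost 8 + 2 = 10.
No covering selection has total cost below 10.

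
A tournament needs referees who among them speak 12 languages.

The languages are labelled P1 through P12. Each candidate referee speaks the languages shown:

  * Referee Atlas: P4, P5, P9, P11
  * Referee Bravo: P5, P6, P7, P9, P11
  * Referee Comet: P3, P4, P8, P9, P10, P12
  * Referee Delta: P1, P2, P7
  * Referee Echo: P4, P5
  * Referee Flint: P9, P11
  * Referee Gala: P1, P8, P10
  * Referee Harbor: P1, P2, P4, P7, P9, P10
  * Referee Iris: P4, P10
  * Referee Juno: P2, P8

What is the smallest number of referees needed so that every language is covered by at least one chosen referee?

Bravo and Comet and Delta together: Bravo ∪ Comet ∪ Delta = {P1, P2, P3, P4, P5, P6, P7, P8, P9, P10, P11, P12} — every language is covered.
Only Comet contains P3, so Comet is forced; the remaining 6 languages need at least 2 more referees (each remaining referee adds at most 4) — so at least 3 referees are needed, and 3 is optimal.

3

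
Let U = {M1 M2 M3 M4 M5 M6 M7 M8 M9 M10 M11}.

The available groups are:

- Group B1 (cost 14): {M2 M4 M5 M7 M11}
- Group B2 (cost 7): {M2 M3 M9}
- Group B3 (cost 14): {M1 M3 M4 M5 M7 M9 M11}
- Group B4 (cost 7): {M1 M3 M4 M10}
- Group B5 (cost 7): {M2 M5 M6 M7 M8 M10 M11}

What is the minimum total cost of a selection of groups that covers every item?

B3, B5 together cover every item (B3 ∪ B5 = {M1, M2, M3, M4, M5, M6, M7, M8, M9, M10, M11}); total cost 14 + 7 = 21.
No covering selection has total cost below 21.

21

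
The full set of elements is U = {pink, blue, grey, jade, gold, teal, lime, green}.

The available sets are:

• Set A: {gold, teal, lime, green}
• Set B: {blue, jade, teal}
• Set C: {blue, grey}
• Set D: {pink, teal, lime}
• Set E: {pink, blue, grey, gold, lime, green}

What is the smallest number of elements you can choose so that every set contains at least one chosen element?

2

The 2 elements {grey, teal} hit every set.
The sets C, D are pairwise disjoint, so any hitting set needs a separate element for each — at least 2. Hence 2 is optimal.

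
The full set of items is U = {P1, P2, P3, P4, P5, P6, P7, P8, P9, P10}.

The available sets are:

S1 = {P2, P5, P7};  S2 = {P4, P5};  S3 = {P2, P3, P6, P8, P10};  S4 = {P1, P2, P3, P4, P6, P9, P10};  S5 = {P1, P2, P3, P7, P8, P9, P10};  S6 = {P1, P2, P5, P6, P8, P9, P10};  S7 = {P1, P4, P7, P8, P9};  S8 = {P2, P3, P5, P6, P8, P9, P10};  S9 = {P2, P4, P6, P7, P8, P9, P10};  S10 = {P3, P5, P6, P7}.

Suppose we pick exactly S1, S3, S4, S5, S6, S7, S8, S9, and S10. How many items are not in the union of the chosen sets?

0

Union of S1, S3, S4, S5, S6, S7, S8, S9, S10 = {P1, P2, P3, P4, P5, P6, P7, P8, P9, P10} — that's every item, so 0 are uncovered.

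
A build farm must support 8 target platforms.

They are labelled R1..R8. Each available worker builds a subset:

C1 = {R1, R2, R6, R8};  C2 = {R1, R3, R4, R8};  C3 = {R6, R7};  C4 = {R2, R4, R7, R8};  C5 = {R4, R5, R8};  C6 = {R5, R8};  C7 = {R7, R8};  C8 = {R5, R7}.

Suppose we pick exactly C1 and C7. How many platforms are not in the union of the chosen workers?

Union of C1, C7 = {R1, R2, R6, R7, R8}.
Not covered: R3, R4, R5 — 3 platforms.

3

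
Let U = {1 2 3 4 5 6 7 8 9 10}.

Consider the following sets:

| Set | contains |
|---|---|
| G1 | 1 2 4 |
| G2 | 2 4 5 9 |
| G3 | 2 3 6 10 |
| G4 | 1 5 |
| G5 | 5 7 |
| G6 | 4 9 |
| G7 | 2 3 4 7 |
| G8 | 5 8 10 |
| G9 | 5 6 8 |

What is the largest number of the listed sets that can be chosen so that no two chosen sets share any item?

G3, G5, G6 are pairwise disjoint (G3={2,3,6,10}; G5={5,7}; G6={4,9}).
Every remaining set overlaps one of these, and no 4 of the listed sets are pairwise disjoint, so 3 is the maximum.

3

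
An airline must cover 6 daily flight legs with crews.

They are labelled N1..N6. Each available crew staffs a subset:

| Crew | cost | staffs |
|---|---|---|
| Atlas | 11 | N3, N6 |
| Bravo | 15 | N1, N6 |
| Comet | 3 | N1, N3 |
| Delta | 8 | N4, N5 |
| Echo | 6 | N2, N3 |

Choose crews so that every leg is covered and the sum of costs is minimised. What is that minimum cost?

Atlas, Comet, Delta, Echo together cover every leg (Atlas ∪ Comet ∪ Delta ∪ Echo = {N1, N2, N3, N4, N5, N6}); total cost 11 + 3 + 8 + 6 = 28.
No covering selection has total cost below 28.

28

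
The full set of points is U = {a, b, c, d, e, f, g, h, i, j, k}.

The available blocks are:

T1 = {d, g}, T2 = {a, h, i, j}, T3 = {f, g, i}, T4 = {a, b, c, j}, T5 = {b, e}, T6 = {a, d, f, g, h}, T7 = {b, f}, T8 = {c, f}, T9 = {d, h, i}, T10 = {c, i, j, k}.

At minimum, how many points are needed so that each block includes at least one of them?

4

T = {b, f, g, i} meets every block (each contains at least one member of T), and |T| = 4.
The blocks T1, T2, T5, T8 are pairwise disjoint, so any hitting set needs a separate point for each — at least 4. Hence 4 is optimal.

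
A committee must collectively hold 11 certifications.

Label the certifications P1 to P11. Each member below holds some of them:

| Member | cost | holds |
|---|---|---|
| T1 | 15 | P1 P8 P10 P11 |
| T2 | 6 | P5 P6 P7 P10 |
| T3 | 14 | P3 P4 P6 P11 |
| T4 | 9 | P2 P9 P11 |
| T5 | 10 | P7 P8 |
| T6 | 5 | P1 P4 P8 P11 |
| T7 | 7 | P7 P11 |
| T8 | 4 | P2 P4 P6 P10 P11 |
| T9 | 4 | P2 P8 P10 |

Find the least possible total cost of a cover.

34

T2, T3, T4, T6 together cover every certification (T2 ∪ T3 ∪ T4 ∪ T6 = {P1, P2, P3, P4, P5, P6, P7, P8, P9, P10, P11}); total cost 6 + 14 + 9 + 5 = 34.
The greedy pick T8, T6, T2, T4, T3 costs 38; no covering selection beats 34.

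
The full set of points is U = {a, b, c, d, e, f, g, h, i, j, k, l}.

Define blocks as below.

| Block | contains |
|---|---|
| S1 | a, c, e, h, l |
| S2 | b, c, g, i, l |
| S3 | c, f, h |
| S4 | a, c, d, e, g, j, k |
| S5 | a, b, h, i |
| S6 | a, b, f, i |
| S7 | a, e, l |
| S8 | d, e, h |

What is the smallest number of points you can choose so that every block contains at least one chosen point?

3

The 3 points {a, c, h} hit every block.
No choice of 2 points meets every block, so 3 is the minimum.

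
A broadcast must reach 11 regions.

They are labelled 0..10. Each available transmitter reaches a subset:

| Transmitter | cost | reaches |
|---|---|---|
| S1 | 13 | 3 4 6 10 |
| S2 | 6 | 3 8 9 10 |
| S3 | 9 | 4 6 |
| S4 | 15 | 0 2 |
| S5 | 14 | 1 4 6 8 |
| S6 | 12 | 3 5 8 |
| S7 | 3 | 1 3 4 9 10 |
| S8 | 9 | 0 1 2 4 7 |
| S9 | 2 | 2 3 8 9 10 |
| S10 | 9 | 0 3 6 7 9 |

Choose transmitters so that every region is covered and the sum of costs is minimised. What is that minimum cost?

S6, S7, S9, S10 together cover every region (S6 ∪ S7 ∪ S9 ∪ S10 = {0, 1, 2, 3, 4, 5, 6, 7, 8, 9, 10}); total cost 12 + 3 + 2 + 9 = 26.
No covering selection has total cost below 26.

26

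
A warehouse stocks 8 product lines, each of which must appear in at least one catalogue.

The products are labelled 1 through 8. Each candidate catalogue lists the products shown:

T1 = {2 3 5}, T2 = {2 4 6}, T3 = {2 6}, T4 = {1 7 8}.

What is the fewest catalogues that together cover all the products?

T1 and T2 and T4 together: T1 ∪ T2 ∪ T4 = {1, 2, 3, 4, 5, 6, 7, 8} — every product is covered.
Each catalogue has at most 3 products, and 2·3 = 6 < 8 — so at least 3 catalogues are needed, and 3 is optimal.

3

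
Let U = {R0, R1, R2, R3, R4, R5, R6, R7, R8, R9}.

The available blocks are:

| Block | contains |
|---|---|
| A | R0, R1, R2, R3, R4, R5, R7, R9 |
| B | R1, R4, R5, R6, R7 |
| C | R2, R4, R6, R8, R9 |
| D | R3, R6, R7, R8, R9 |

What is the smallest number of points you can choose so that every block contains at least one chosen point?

2

Take H = {R6, R7}. Each listed block contains at least one of these, so H is a hitting set of size 2.
No single point lies in every block, so at least 2 are needed and 2 is optimal.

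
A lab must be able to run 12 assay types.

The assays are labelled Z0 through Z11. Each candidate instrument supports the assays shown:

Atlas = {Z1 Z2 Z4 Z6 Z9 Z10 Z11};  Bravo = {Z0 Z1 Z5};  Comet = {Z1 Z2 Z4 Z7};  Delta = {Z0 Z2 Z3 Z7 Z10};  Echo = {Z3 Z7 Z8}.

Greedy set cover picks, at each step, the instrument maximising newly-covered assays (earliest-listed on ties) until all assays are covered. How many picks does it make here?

Greedy: pick Atlas (covers 7 new) → pick Delta (covers 3 new) → pick Bravo (covers 1 new) → pick Echo (covers 1 new). Total picks: 4.
(The true minimum cover uses only 3 instruments, so greedy is not optimal here.)

4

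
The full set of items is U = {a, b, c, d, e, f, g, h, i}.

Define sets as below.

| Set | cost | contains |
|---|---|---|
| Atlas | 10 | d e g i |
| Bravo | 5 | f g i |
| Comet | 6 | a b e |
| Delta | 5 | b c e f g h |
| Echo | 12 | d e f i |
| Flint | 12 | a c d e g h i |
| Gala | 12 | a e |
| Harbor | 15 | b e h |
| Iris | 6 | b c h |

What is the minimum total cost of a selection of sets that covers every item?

Delta, Flint together cover every item (Delta ∪ Flint = {a, b, c, d, e, f, g, h, i}); total cost 5 + 12 = 17.
No covering selection has total cost below 17.

17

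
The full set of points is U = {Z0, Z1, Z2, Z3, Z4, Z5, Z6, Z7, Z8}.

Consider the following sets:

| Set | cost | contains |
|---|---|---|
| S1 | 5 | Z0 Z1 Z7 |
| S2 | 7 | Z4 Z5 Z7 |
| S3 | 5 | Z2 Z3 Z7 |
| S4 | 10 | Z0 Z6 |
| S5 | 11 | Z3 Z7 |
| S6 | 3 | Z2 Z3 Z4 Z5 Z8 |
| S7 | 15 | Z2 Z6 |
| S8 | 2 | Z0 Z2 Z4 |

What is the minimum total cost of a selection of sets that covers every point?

S1, S4, S6 together cover every point (S1 ∪ S4 ∪ S6 = {Z0, Z1, Z2, Z3, Z4, Z5, Z6, Z7, Z8}); total cost 5 + 10 + 3 = 18.
No covering selection has total cost below 18.

18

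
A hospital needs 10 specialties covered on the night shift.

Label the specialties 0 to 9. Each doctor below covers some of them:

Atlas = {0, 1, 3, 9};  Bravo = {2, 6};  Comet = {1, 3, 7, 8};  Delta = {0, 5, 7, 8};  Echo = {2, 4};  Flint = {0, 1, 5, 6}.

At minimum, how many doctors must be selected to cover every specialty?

4

Atlas and Comet and Echo and Flint together: Atlas ∪ Comet ∪ Echo ∪ Flint = {0, 1, 2, 3, 4, 5, 6, 7, 8, 9} — every specialty is covered.
No 3 of the 6 doctors cover everything (all 20 combinations miss at least one specialty), so 4 is optimal.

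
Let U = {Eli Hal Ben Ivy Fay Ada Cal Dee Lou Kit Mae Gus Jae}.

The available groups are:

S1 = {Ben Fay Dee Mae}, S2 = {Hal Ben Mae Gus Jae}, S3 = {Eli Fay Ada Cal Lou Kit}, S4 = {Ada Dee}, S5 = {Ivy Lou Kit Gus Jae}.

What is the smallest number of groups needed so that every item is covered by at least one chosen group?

S1 and S2 and S3 and S5 together: S1 ∪ S2 ∪ S3 ∪ S5 = {Eli, Hal, Ben, Ivy, Fay, Ada, Cal, Dee, Lou, Kit, Mae, Gus, Jae} — every item is covered.
No 3 of the 5 groups cover everything (all 10 combinations miss at least one item), so 4 is optimal.

4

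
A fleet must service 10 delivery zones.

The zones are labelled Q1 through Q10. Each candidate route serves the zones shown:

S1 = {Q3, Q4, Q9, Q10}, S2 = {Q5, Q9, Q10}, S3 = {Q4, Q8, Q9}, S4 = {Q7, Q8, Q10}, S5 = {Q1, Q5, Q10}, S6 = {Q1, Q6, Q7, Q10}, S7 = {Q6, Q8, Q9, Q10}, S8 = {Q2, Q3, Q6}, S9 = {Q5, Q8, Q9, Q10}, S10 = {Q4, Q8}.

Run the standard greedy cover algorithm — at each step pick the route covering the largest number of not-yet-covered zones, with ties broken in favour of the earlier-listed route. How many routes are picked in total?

4

Greedy: pick S1 (covers 4 new) → pick S6 (covers 3 new) → pick S9 (covers 2 new) → pick S8 (covers 1 new). Total picks: 4.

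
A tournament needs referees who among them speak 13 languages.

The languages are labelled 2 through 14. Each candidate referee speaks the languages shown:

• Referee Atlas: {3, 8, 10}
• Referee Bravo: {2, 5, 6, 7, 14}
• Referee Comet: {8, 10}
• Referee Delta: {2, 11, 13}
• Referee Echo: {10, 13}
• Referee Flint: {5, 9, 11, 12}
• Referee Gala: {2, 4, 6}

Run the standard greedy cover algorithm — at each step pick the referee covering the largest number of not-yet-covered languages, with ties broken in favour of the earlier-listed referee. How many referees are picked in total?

5

Greedy: pick Bravo (covers 5 new) → pick Atlas (covers 3 new) → pick Flint (covers 3 new) → pick Delta (covers 1 new) → pick Gala (covers 1 new). Total picks: 5.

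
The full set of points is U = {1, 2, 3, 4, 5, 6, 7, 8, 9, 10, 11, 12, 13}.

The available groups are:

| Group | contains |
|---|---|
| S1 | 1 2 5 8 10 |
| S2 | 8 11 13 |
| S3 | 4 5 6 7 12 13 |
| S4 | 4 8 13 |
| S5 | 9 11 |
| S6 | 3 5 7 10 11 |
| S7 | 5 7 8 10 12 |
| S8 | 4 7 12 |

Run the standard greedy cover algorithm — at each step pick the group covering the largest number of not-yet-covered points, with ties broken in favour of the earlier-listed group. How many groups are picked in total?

4

Greedy: pick S3 (covers 6 new) → pick S1 (covers 4 new) → pick S5 (covers 2 new) → pick S6 (covers 1 new). Total picks: 4.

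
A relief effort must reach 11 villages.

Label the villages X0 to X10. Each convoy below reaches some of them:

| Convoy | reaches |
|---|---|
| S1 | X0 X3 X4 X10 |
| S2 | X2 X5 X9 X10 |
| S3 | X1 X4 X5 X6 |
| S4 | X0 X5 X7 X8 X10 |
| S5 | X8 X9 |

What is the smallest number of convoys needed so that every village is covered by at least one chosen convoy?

4

S1 and S2 and S3 and S4 together: S1 ∪ S2 ∪ S3 ∪ S4 = {X0, X1, X2, X3, X4, X5, X6, X7, X8, X9, X10} — every village is covered.
Only S2 contains X2, so S2 is forced; the remaining 7 villages need at least 3 more convoys (each remaining convoy adds at most 3) — so at least 4 convoys are needed, and 4 is optimal.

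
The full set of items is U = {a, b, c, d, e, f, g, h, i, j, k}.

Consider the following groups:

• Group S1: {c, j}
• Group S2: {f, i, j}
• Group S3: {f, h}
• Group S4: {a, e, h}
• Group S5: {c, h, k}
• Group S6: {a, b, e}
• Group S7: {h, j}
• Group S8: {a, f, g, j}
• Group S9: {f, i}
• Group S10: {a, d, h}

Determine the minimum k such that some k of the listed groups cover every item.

5

Take {S5, S6, S8, S9, S10}. Their union is {a, b, c, d, e, f, g, h, i, j, k}, which is all 11 items.
No 4 of the 10 groups cover everything (all 210 combinations miss at least one item), so 5 is optimal.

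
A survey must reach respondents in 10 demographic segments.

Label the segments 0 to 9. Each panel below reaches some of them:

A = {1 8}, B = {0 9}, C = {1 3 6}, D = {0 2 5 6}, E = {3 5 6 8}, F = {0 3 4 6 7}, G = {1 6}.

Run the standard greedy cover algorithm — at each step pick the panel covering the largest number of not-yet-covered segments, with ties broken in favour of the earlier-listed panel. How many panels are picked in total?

Greedy: pick F (covers 5 new) → pick A (covers 2 new) → pick D (covers 2 new) → pick B (covers 1 new). Total picks: 4.

4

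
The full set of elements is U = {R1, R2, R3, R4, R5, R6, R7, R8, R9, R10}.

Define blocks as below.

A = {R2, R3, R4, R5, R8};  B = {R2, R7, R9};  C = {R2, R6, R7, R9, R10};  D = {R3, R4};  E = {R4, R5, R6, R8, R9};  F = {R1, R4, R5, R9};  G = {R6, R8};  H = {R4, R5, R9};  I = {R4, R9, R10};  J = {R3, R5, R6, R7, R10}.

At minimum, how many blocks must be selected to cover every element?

A and C and F together: A ∪ C ∪ F = {R1, R2, R3, R4, R5, R6, R7, R8, R9, R10} — every element is covered.
Only F contains R1, so F is forced; the remaining 6 elements need at least 2 more blocks (each remaining block adds at most 4) — so at least 3 blocks are needed, and 3 is optimal.

3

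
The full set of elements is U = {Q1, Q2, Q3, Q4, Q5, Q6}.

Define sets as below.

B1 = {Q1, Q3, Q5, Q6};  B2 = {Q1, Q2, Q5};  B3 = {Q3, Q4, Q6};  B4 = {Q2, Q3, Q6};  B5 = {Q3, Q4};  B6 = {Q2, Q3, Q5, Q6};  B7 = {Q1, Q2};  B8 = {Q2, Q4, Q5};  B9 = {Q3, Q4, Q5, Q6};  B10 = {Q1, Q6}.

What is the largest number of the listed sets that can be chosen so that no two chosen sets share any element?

B5, B10 are pairwise disjoint (B5={Q3,Q4}; B10={Q1,Q6}).
Every remaining set overlaps one of these, and no 3 of the listed sets are pairwise disjoint, so 2 is the maximum.

2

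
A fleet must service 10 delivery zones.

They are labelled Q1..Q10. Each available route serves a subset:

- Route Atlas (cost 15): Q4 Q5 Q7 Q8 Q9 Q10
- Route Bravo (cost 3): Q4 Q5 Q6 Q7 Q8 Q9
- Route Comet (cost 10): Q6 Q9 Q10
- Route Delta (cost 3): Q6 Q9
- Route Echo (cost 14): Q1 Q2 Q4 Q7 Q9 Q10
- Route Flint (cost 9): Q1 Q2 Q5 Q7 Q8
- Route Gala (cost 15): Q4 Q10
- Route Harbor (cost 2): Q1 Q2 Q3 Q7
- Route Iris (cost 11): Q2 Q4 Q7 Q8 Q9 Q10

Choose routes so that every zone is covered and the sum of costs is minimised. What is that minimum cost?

Bravo, Comet, Harbor together cover every zone (Bravo ∪ Comet ∪ Harbor = {Q1, Q2, Q3, Q4, Q5, Q6, Q7, Q8, Q9, Q10}); total cost 3 + 10 + 2 = 15.
No covering selection has total cost below 15.

15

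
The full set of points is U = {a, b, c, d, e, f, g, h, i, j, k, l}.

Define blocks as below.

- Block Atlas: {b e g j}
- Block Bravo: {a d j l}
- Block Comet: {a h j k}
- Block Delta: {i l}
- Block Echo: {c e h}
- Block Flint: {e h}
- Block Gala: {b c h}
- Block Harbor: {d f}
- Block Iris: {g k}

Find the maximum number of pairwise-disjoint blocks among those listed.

Delta, Flint, Harbor, Iris are pairwise disjoint (Delta={i,l}; Flint={e,h}; Harbor={d,f}; Iris={g,k}).
Every remaining block overlaps one of these, and no 5 of the listed blocks are pairwise disjoint, so 4 is the maximum.

4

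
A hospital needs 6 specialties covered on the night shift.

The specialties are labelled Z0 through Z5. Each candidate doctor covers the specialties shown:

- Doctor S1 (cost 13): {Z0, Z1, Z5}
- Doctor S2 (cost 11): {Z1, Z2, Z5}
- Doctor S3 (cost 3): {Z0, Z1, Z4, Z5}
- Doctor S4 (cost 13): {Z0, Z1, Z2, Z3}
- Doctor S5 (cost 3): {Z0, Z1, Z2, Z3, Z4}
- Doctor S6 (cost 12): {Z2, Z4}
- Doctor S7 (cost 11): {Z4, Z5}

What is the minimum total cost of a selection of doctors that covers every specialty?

S3, S5 together cover every specialty (S3 ∪ S5 = {Z0, Z1, Z2, Z3, Z4, Z5}); total cost 3 + 3 = 6.
No covering selection has total cost below 6.

6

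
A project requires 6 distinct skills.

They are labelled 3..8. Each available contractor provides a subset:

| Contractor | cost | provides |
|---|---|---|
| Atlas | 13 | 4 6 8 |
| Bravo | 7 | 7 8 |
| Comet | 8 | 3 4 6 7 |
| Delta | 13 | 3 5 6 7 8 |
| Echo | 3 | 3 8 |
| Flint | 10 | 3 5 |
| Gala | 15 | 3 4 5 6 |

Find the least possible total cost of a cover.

21

Comet, Delta together cover every skill (Comet ∪ Delta = {3, 4, 5, 6, 7, 8}); total cost 8 + 13 = 21.
No covering selection has total cost below 21.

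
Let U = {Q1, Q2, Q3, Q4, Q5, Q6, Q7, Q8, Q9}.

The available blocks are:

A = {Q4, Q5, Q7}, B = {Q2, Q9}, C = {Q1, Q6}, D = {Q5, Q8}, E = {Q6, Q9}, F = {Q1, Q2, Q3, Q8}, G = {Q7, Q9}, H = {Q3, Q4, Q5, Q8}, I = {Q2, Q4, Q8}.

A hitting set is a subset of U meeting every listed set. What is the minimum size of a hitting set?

4

The 4 items {Q1, Q7, Q8, Q9} hit every block.
No choice of 3 items meets every block, so 4 is the minimum.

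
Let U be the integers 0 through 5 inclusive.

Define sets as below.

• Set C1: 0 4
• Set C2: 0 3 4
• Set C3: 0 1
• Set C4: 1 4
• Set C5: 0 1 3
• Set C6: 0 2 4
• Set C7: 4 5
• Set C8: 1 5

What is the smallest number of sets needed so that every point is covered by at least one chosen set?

Take {C2, C6, C8}. Their union is {0, 1, 2, 3, 4, 5}, which is all 6 points.
Only C6 contains 2, so C6 is forced; the remaining 3 points need at least 2 more sets (each remaining set adds at most 2) — so at least 3 sets are needed, and 3 is optimal.

3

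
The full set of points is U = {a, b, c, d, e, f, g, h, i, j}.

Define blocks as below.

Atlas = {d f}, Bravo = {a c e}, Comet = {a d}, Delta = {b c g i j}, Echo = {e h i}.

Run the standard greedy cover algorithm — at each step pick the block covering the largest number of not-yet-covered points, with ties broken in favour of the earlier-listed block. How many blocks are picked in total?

4

Greedy: pick Delta (covers 5 new) → pick Atlas (covers 2 new) → pick Bravo (covers 2 new) → pick Echo (covers 1 new). Total picks: 4.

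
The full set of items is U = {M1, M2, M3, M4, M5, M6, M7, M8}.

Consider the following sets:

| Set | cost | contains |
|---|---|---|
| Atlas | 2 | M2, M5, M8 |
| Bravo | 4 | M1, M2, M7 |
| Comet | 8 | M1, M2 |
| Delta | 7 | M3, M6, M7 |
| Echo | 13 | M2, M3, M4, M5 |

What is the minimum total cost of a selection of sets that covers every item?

26

Atlas, Bravo, Delta, Echo together cover every item (Atlas ∪ Bravo ∪ Delta ∪ Echo = {M1, M2, M3, M4, M5, M6, M7, M8}); total cost 2 + 4 + 7 + 13 = 26.
No covering selection has total cost below 26.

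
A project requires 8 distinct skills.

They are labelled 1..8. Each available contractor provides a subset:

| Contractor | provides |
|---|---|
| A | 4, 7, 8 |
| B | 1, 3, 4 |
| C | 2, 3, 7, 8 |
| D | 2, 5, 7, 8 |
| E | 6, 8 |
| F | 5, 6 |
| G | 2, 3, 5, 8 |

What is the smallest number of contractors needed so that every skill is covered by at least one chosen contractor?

3

Take {B, D, F}. Their union is {1, 2, 3, 4, 5, 6, 7, 8}, which is all 8 skills.
Only B contains 1, so B is forced; the remaining 5 skills need at least 2 more contractors (each remaining contractor adds at most 4) — so at least 3 contractors are needed, and 3 is optimal.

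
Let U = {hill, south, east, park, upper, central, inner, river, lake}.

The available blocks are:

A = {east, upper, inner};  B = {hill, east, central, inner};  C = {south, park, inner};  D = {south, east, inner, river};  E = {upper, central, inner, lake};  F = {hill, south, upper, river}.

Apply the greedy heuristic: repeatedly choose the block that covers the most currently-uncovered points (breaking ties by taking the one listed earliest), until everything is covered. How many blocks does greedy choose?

4

Greedy: pick B (covers 4 new) → pick F (covers 3 new) → pick C (covers 1 new) → pick E (covers 1 new). Total picks: 4.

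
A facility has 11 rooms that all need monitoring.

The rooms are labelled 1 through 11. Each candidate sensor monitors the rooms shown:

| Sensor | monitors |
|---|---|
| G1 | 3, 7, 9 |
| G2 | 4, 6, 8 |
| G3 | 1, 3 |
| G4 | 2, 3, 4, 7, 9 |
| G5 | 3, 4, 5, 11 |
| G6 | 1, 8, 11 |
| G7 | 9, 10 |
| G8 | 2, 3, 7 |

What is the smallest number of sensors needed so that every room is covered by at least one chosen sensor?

5

Take {G2, G3, G4, G5, G7}. Their union is {1, 2, 3, 4, 5, 6, 7, 8, 9, 10, 11}, which is all 11 rooms.
No 4 of the 8 sensors cover everything (all 70 combinations miss at least one room), so 5 is optimal.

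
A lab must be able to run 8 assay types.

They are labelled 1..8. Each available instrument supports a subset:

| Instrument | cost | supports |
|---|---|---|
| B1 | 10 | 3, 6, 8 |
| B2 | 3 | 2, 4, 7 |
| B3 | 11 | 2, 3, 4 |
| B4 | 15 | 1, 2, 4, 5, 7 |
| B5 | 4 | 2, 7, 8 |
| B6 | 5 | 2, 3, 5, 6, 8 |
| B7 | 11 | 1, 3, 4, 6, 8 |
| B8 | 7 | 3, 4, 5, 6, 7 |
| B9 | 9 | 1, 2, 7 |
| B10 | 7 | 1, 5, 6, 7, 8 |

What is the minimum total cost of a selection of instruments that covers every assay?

15

B2, B6, B10 together cover every assay (B2 ∪ B6 ∪ B10 = {1, 2, 3, 4, 5, 6, 7, 8}); total cost 3 + 5 + 7 = 15.
No covering selection has total cost below 15.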